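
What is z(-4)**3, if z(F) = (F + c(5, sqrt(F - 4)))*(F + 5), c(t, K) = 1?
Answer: -27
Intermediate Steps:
z(F) = (1 + F)*(5 + F) (z(F) = (F + 1)*(F + 5) = (1 + F)*(5 + F))
z(-4)**3 = (5 + (-4)**2 + 6*(-4))**3 = (5 + 16 - 24)**3 = (-3)**3 = -27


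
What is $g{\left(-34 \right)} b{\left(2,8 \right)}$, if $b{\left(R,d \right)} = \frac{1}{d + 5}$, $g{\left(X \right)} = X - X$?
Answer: $0$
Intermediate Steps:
$g{\left(X \right)} = 0$
$b{\left(R,d \right)} = \frac{1}{5 + d}$
$g{\left(-34 \right)} b{\left(2,8 \right)} = \frac{0}{5 + 8} = \frac{0}{13} = 0 \cdot \frac{1}{13} = 0$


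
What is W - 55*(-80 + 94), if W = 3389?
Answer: 2619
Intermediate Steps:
W - 55*(-80 + 94) = 3389 - 55*(-80 + 94) = 3389 - 55*14 = 3389 - 1*770 = 3389 - 770 = 2619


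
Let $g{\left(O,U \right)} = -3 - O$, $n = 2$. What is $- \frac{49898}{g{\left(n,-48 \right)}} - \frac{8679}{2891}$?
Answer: $\frac{144211723}{14455} \approx 9976.6$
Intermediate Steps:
$- \frac{49898}{g{\left(n,-48 \right)}} - \frac{8679}{2891} = - \frac{49898}{-3 - 2} - \frac{8679}{2891} = - \frac{49898}{-5} - \frac{8679}{2891} = \left(-49898\right) \left(- \frac{1}{5}\right) - \frac{8679}{2891} = \frac{49898}{5} - \frac{8679}{2891} = \frac{144211723}{14455}$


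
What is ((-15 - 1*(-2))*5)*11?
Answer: -715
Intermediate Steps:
((-15 - 1*(-2))*5)*11 = ((-15 + 2)*5)*11 = -13*5*11 = -65*11 = -715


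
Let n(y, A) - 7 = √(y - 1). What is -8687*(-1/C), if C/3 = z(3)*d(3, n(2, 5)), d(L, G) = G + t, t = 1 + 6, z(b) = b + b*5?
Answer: 8687/810 ≈ 10.725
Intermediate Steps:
n(y, A) = 7 + √(-1 + y) (n(y, A) = 7 + √(y - 1) = 7 + √(-1 + y))
z(b) = 6*b (z(b) = b + 5*b = 6*b)
t = 7
d(L, G) = 7 + G (d(L, G) = G + 7 = 7 + G)
C = 810 (C = 3*((6*3)*(7 + (7 + √(-1 + 2)))) = 3*(18*(7 + (7 + √1))) = 3*(18*(7 + (7 + 1))) = 3*(18*(7 + 8)) = 3*(18*15) = 3*270 = 810)
-8687*(-1/C) = -8687/((-1*810)) = -8687/(-810) = -8687*(-1/810) = 8687/810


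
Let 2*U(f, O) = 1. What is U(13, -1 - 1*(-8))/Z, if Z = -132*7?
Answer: -1/1848 ≈ -0.00054113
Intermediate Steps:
U(f, O) = ½ (U(f, O) = (½)*1 = ½)
Z = -924
U(13, -1 - 1*(-8))/Z = (½)/(-924) = (½)*(-1/924) = -1/1848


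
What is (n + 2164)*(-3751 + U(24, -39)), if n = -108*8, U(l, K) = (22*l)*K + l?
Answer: -31614700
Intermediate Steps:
U(l, K) = l + 22*K*l (U(l, K) = 22*K*l + l = l + 22*K*l)
n = -864
(n + 2164)*(-3751 + U(24, -39)) = (-864 + 2164)*(-3751 + 24*(1 + 22*(-39))) = 1300*(-3751 + 24*(1 - 858)) = 1300*(-3751 + 24*(-857)) = 1300*(-3751 - 20568) = 1300*(-24319) = -31614700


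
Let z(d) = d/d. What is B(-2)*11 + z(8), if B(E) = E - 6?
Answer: -87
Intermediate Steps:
B(E) = -6 + E
z(d) = 1
B(-2)*11 + z(8) = (-6 - 2)*11 + 1 = -8*11 + 1 = -88 + 1 = -87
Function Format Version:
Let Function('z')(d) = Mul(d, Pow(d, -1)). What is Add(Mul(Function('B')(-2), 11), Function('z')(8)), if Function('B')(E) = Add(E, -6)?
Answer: -87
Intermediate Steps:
Function('B')(E) = Add(-6, E)
Function('z')(d) = 1
Add(Mul(Function('B')(-2), 11), Function('z')(8)) = Add(Mul(Add(-6, -2), 11), 1) = Add(Mul(-8, 11), 1) = Add(-88, 1) = -87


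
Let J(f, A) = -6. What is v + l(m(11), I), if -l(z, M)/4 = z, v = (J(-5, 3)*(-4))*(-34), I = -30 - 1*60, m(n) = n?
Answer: -860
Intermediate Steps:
I = -90 (I = -30 - 60 = -90)
v = -816 (v = -6*(-4)*(-34) = 24*(-34) = -816)
l(z, M) = -4*z
v + l(m(11), I) = -816 - 4*11 = -816 - 44 = -860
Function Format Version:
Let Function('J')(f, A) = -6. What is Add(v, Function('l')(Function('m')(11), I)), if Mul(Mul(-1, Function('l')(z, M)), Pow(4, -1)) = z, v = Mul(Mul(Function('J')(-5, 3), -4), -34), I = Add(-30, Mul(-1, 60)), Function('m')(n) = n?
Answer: -860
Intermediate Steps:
I = -90 (I = Add(-30, -60) = -90)
v = -816 (v = Mul(Mul(-6, -4), -34) = Mul(24, -34) = -816)
Function('l')(z, M) = Mul(-4, z)
Add(v, Function('l')(Function('m')(11), I)) = Add(-816, Mul(-4, 11)) = Add(-816, -44) = -860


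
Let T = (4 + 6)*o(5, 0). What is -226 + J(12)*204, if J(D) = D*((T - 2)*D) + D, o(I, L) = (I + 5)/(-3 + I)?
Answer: 1412270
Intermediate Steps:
o(I, L) = (5 + I)/(-3 + I)
T = 50 (T = (4 + 6)*((5 + 5)/(-3 + 5)) = 10*(10/2) = 10*((1/2)*10) = 10*5 = 50)
J(D) = D + 48*D**2 (J(D) = D*((50 - 2)*D) + D = D*(48*D) + D = 48*D**2 + D = D + 48*D**2)
-226 + J(12)*204 = -226 + (12*(1 + 48*12))*204 = -226 + (12*(1 + 576))*204 = -226 + (12*577)*204 = -226 + 6924*204 = -226 + 1412496 = 1412270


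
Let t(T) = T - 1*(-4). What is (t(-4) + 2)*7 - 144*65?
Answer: -9346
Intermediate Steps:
t(T) = 4 + T (t(T) = T + 4 = 4 + T)
(t(-4) + 2)*7 - 144*65 = ((4 - 4) + 2)*7 - 144*65 = (0 + 2)*7 - 9360 = 2*7 - 9360 = 14 - 9360 = -9346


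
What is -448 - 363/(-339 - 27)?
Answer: -54535/122 ≈ -447.01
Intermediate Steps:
-448 - 363/(-339 - 27) = -448 - 363/(-366) = -448 - 1/366*(-363) = -448 + 121/122 = -54535/122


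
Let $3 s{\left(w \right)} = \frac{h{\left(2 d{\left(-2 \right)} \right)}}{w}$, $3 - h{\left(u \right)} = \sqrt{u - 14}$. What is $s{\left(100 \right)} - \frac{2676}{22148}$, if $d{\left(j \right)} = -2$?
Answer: $- \frac{61363}{553700} - \frac{i \sqrt{2}}{100} \approx -0.11082 - 0.014142 i$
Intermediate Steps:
$h{\left(u \right)} = 3 - \sqrt{-14 + u}$ ($h{\left(u \right)} = 3 - \sqrt{u - 14} = 3 - \sqrt{-14 + u}$)
$s{\left(w \right)} = \frac{3 - 3 i \sqrt{2}}{3 w}$ ($s{\left(w \right)} = \frac{\left(3 - \sqrt{-14 + 2 \left(-2\right)}\right) \frac{1}{w}}{3} = \frac{\left(3 - \sqrt{-14 - 4}\right) \frac{1}{w}}{3} = \frac{\left(3 - \sqrt{-18}\right) \frac{1}{w}}{3} = \frac{\left(3 - 3 i \sqrt{2}\right) \frac{1}{w}}{3} = \frac{\frac{1}{w} \left(3 - 3 i \sqrt{2}\right)}{3} = \frac{3 - 3 i \sqrt{2}}{3 w}$)
$s{\left(100 \right)} - \frac{2676}{22148} = \frac{1 - i \sqrt{2}}{100} - \frac{2676}{22148} = \frac{1 - i \sqrt{2}}{100} - \frac{669}{5537} = \left(\frac{1}{100} - \frac{i \sqrt{2}}{100}\right) - \frac{669}{5537} = - \frac{61363}{553700} - \frac{i \sqrt{2}}{100}$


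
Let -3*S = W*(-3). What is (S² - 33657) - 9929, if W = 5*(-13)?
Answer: -39361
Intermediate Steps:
W = -65
S = -65 (S = -(-65)*(-3)/3 = -⅓*195 = -65)
(S² - 33657) - 9929 = ((-65)² - 33657) - 9929 = (4225 - 33657) - 9929 = -29432 - 9929 = -39361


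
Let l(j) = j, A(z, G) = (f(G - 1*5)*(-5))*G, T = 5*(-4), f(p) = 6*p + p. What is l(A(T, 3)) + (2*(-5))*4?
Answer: 170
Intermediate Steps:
f(p) = 7*p
T = -20
A(z, G) = G*(175 - 35*G) (A(z, G) = ((7*(G - 1*5))*(-5))*G = ((7*(G - 5))*(-5))*G = ((7*(-5 + G))*(-5))*G = ((-35 + 7*G)*(-5))*G = (175 - 35*G)*G = G*(175 - 35*G))
l(A(T, 3)) + (2*(-5))*4 = 35*3*(5 - 1*3) + (2*(-5))*4 = 35*3*(5 - 3) - 10*4 = 35*3*2 - 40 = 210 - 40 = 170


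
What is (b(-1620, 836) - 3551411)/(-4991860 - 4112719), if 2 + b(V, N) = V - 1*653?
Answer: 3553686/9104579 ≈ 0.39032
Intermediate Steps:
b(V, N) = -655 + V (b(V, N) = -2 + (V - 1*653) = -2 + (V - 653) = -2 + (-653 + V) = -655 + V)
(b(-1620, 836) - 3551411)/(-4991860 - 4112719) = ((-655 - 1620) - 3551411)/(-4991860 - 4112719) = (-2275 - 3551411)/(-9104579) = -3553686*(-1/9104579) = 3553686/9104579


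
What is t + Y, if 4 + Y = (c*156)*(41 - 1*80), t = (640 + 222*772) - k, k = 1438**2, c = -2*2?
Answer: -1871488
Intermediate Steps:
c = -4
k = 2067844
t = -1895820 (t = (640 + 222*772) - 1*2067844 = (640 + 171384) - 2067844 = 172024 - 2067844 = -1895820)
Y = 24332 (Y = -4 + (-4*156)*(41 - 1*80) = -4 - 624*(41 - 80) = -4 - 624*(-39) = -4 + 24336 = 24332)
t + Y = -1895820 + 24332 = -1871488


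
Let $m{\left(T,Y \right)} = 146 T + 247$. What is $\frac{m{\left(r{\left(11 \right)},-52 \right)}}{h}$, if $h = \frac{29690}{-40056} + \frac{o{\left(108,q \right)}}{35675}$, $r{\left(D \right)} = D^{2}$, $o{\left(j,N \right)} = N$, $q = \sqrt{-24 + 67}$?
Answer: $- \frac{968313605666541412500}{40067320567599559} - \frac{36619248977182800 \sqrt{43}}{40067320567599559} \approx -24173.0$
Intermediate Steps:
$q = \sqrt{43} \approx 6.5574$
$h = - \frac{14845}{20028} + \frac{\sqrt{43}}{35675}$ ($h = \frac{29690}{-40056} + \frac{\sqrt{43}}{35675} = 29690 \left(- \frac{1}{40056}\right) + \sqrt{43} \cdot \frac{1}{35675} = - \frac{14845}{20028} + \frac{\sqrt{43}}{35675} \approx -0.74103$)
$m{\left(T,Y \right)} = 247 + 146 T$
$\frac{m{\left(r{\left(11 \right)},-52 \right)}}{h} = \frac{247 + 146 \cdot 11^{2}}{- \frac{14845}{20028} + \frac{\sqrt{43}}{35675}} = \frac{247 + 146 \cdot 121}{- \frac{14845}{20028} + \frac{\sqrt{43}}{35675}} = \frac{247 + 17666}{- \frac{14845}{20028} + \frac{\sqrt{43}}{35675}} = \frac{17913}{- \frac{14845}{20028} + \frac{\sqrt{43}}{35675}}$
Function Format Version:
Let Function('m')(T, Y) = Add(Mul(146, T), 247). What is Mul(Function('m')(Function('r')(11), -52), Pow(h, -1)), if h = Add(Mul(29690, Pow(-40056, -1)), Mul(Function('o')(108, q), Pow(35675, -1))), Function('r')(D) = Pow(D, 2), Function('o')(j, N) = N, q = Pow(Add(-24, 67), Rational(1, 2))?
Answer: Add(Rational(-968313605666541412500, 40067320567599559), Mul(Rational(-36619248977182800, 40067320567599559), Pow(43, Rational(1, 2)))) ≈ -24173.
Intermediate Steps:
q = Pow(43, Rational(1, 2)) ≈ 6.5574
h = Add(Rational(-14845, 20028), Mul(Rational(1, 35675), Pow(43, Rational(1, 2)))) (h = Add(Mul(29690, Pow(-40056, -1)), Mul(Pow(43, Rational(1, 2)), Pow(35675, -1))) = Add(Mul(29690, Rational(-1, 40056)), Mul(Pow(43, Rational(1, 2)), Rational(1, 35675))) = Add(Rational(-14845, 20028), Mul(Rational(1, 35675), Pow(43, Rational(1, 2)))) ≈ -0.74103)
Function('m')(T, Y) = Add(247, Mul(146, T))
Mul(Function('m')(Function('r')(11), -52), Pow(h, -1)) = Mul(Add(247, Mul(146, Pow(11, 2))), Pow(Add(Rational(-14845, 20028), Mul(Rational(1, 35675), Pow(43, Rational(1, 2)))), -1)) = Mul(Add(247, Mul(146, 121)), Pow(Add(Rational(-14845, 20028), Mul(Rational(1, 35675), Pow(43, Rational(1, 2)))), -1)) = Mul(Add(247, 17666), Pow(Add(Rational(-14845, 20028), Mul(Rational(1, 35675), Pow(43, Rational(1, 2)))), -1)) = Mul(17913, Pow(Add(Rational(-14845, 20028), Mul(Rational(1, 35675), Pow(43, Rational(1, 2)))), -1))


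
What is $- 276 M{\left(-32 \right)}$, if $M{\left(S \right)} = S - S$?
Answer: $0$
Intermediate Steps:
$M{\left(S \right)} = 0$
$- 276 M{\left(-32 \right)} = \left(-276\right) 0 = 0$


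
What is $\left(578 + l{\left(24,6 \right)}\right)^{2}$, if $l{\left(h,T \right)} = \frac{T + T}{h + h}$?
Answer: $\frac{5349969}{16} \approx 3.3437 \cdot 10^{5}$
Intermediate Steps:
$l{\left(h,T \right)} = \frac{T}{h}$ ($l{\left(h,T \right)} = \frac{2 T}{2 h} = 2 T \frac{1}{2 h} = \frac{T}{h}$)
$\left(578 + l{\left(24,6 \right)}\right)^{2} = \left(578 + \frac{6}{24}\right)^{2} = \left(578 + 6 \cdot \frac{1}{24}\right)^{2} = \left(578 + \frac{1}{4}\right)^{2} = \left(\frac{2313}{4}\right)^{2} = \frac{5349969}{16}$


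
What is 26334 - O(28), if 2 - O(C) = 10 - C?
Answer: 26314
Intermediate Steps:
O(C) = -8 + C (O(C) = 2 - (10 - C) = 2 + (-10 + C) = -8 + C)
26334 - O(28) = 26334 - (-8 + 28) = 26334 - 1*20 = 26334 - 20 = 26314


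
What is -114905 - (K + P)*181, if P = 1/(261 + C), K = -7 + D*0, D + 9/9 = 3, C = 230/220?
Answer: -655127052/5765 ≈ -1.1364e+5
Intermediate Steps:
C = 23/22 (C = 230*(1/220) = 23/22 ≈ 1.0455)
D = 2 (D = -1 + 3 = 2)
K = -7 (K = -7 + 2*0 = -7 + 0 = -7)
P = 22/5765 (P = 1/(261 + 23/22) = 1/(5765/22) = 22/5765 ≈ 0.0038161)
-114905 - (K + P)*181 = -114905 - (-7 + 22/5765)*181 = -114905 - (-40333)*181/5765 = -114905 - 1*(-7300273/5765) = -114905 + 7300273/5765 = -655127052/5765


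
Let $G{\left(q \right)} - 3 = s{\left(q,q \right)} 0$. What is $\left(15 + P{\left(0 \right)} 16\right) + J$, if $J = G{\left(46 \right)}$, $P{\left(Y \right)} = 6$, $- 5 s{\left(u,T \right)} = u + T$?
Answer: $114$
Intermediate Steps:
$s{\left(u,T \right)} = - \frac{T}{5} - \frac{u}{5}$ ($s{\left(u,T \right)} = - \frac{u + T}{5} = - \frac{T + u}{5} = - \frac{T}{5} - \frac{u}{5}$)
$G{\left(q \right)} = 3$ ($G{\left(q \right)} = 3 + \left(- \frac{q}{5} - \frac{q}{5}\right) 0 = 3 + - \frac{2 q}{5} \cdot 0 = 3 + 0 = 3$)
$J = 3$
$\left(15 + P{\left(0 \right)} 16\right) + J = \left(15 + 6 \cdot 16\right) + 3 = \left(15 + 96\right) + 3 = 111 + 3 = 114$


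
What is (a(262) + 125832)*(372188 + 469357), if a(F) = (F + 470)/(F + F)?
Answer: 13872175050375/131 ≈ 1.0589e+11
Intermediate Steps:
a(F) = (470 + F)/(2*F) (a(F) = (470 + F)/((2*F)) = (470 + F)*(1/(2*F)) = (470 + F)/(2*F))
(a(262) + 125832)*(372188 + 469357) = ((½)*(470 + 262)/262 + 125832)*(372188 + 469357) = ((½)*(1/262)*732 + 125832)*841545 = (183/131 + 125832)*841545 = (16484175/131)*841545 = 13872175050375/131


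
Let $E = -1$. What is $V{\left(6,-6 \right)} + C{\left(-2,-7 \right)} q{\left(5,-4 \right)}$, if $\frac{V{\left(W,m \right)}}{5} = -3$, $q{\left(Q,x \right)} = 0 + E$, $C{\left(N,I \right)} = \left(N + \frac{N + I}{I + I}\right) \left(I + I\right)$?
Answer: $-34$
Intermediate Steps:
$C{\left(N,I \right)} = 2 I \left(N + \frac{I + N}{2 I}\right)$ ($C{\left(N,I \right)} = \left(N + \frac{I + N}{2 I}\right) 2 I = 2 I \left(N + \frac{I + N}{2 I}\right)$)
$q{\left(Q,x \right)} = -1$ ($q{\left(Q,x \right)} = 0 - 1 = -1$)
$V{\left(W,m \right)} = -15$ ($V{\left(W,m \right)} = 5 \left(-3\right) = -15$)
$V{\left(6,-6 \right)} + C{\left(-2,-7 \right)} q{\left(5,-4 \right)} = -15 + \left(-7 - 2 + 2 \left(-7\right) \left(-2\right)\right) \left(-1\right) = -15 + \left(-7 - 2 + 28\right) \left(-1\right) = -15 + 19 \left(-1\right) = -15 - 19 = -34$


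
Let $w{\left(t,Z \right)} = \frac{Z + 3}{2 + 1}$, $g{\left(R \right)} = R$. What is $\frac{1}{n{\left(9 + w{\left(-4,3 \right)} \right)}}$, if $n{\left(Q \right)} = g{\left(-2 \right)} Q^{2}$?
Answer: $- \frac{1}{242} \approx -0.0041322$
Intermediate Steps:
$w{\left(t,Z \right)} = 1 + \frac{Z}{3}$ ($w{\left(t,Z \right)} = \frac{3 + Z}{3} = \left(3 + Z\right) \frac{1}{3} = 1 + \frac{Z}{3}$)
$n{\left(Q \right)} = - 2 Q^{2}$
$\frac{1}{n{\left(9 + w{\left(-4,3 \right)} \right)}} = \frac{1}{\left(-2\right) \left(9 + \left(1 + \frac{1}{3} \cdot 3\right)\right)^{2}} = \frac{1}{\left(-2\right) \left(9 + \left(1 + 1\right)\right)^{2}} = \frac{1}{\left(-2\right) \left(9 + 2\right)^{2}} = \frac{1}{\left(-2\right) 11^{2}} = \frac{1}{\left(-2\right) 121} = \frac{1}{-242} = - \frac{1}{242}$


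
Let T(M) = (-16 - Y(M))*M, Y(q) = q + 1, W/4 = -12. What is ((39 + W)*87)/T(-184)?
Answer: 783/30728 ≈ 0.025482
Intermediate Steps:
W = -48 (W = 4*(-12) = -48)
Y(q) = 1 + q
T(M) = M*(-17 - M) (T(M) = (-16 - (1 + M))*M = (-16 + (-1 - M))*M = (-17 - M)*M = M*(-17 - M))
((39 + W)*87)/T(-184) = ((39 - 48)*87)/((-1*(-184)*(17 - 184))) = (-9*87)/((-1*(-184)*(-167))) = -783/(-30728) = -783*(-1/30728) = 783/30728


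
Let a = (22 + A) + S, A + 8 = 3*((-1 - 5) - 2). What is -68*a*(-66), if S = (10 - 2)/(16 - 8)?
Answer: -40392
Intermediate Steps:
S = 1 (S = 8/8 = 8*(⅛) = 1)
A = -32 (A = -8 + 3*((-1 - 5) - 2) = -8 + 3*(-6 - 2) = -8 + 3*(-8) = -8 - 24 = -32)
a = -9 (a = (22 - 32) + 1 = -10 + 1 = -9)
-68*a*(-66) = -68*(-9)*(-66) = 612*(-66) = -40392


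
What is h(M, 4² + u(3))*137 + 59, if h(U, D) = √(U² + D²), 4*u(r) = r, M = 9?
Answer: 59 + 137*√5785/4 ≈ 2664.0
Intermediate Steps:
u(r) = r/4
h(U, D) = √(D² + U²)
h(M, 4² + u(3))*137 + 59 = √((4² + (¼)*3)² + 9²)*137 + 59 = √((16 + ¾)² + 81)*137 + 59 = √((67/4)² + 81)*137 + 59 = √(4489/16 + 81)*137 + 59 = √(5785/16)*137 + 59 = (√5785/4)*137 + 59 = 137*√5785/4 + 59 = 59 + 137*√5785/4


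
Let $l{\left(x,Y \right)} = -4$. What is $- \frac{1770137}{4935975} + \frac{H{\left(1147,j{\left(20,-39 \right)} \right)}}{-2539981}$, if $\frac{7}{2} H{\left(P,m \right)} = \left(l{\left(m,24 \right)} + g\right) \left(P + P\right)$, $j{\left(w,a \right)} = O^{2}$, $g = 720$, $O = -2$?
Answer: $- \frac{47687517794579}{87760979015325} \approx -0.54338$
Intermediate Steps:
$j{\left(w,a \right)} = 4$ ($j{\left(w,a \right)} = \left(-2\right)^{2} = 4$)
$H{\left(P,m \right)} = \frac{2864 P}{7}$ ($H{\left(P,m \right)} = \frac{2 \left(-4 + 720\right) \left(P + P\right)}{7} = \frac{2 \cdot 716 \cdot 2 P}{7} = \frac{2 \cdot 1432 P}{7} = \frac{2864 P}{7}$)
$- \frac{1770137}{4935975} + \frac{H{\left(1147,j{\left(20,-39 \right)} \right)}}{-2539981} = - \frac{1770137}{4935975} + \frac{\frac{2864}{7} \cdot 1147}{-2539981} = \left(-1770137\right) \frac{1}{4935975} + \frac{3285008}{7} \left(- \frac{1}{2539981}\right) = - \frac{1770137}{4935975} - \frac{3285008}{17779867} = - \frac{47687517794579}{87760979015325}$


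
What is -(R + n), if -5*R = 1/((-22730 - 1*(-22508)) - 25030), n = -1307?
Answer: 165021819/126260 ≈ 1307.0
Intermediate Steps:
R = 1/126260 (R = -1/(5*((-22730 - 1*(-22508)) - 25030)) = -1/(5*((-22730 + 22508) - 25030)) = -1/(5*(-222 - 25030)) = -⅕/(-25252) = -⅕*(-1/25252) = 1/126260 ≈ 7.9202e-6)
-(R + n) = -(1/126260 - 1307) = -1*(-165021819/126260) = 165021819/126260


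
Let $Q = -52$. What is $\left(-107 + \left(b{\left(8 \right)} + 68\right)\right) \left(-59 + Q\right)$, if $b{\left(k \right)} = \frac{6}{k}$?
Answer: $\frac{16983}{4} \approx 4245.8$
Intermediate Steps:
$\left(-107 + \left(b{\left(8 \right)} + 68\right)\right) \left(-59 + Q\right) = \left(-107 + \left(\frac{6}{8} + 68\right)\right) \left(-59 - 52\right) = \left(-107 + \left(6 \cdot \frac{1}{8} + 68\right)\right) \left(-111\right) = \left(-107 + \left(\frac{3}{4} + 68\right)\right) \left(-111\right) = \left(-107 + \frac{275}{4}\right) \left(-111\right) = \left(- \frac{153}{4}\right) \left(-111\right) = \frac{16983}{4}$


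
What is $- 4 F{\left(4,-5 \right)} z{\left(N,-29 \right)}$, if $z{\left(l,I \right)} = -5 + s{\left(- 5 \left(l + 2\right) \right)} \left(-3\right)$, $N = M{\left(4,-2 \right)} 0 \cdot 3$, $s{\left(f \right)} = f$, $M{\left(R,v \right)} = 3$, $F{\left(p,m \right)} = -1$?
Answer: $100$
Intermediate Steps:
$N = 0$ ($N = 3 \cdot 0 \cdot 3 = 0 \cdot 3 = 0$)
$z{\left(l,I \right)} = 25 + 15 l$ ($z{\left(l,I \right)} = -5 + - 5 \left(l + 2\right) \left(-3\right) = -5 + - 5 \left(2 + l\right) \left(-3\right) = -5 + \left(-10 - 5 l\right) \left(-3\right) = -5 + \left(30 + 15 l\right) = 25 + 15 l$)
$- 4 F{\left(4,-5 \right)} z{\left(N,-29 \right)} = \left(-4\right) \left(-1\right) \left(25 + 15 \cdot 0\right) = 4 \left(25 + 0\right) = 4 \cdot 25 = 100$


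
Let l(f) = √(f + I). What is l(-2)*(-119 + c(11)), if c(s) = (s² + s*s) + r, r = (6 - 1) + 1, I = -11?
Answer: 129*I*√13 ≈ 465.12*I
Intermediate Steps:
r = 6 (r = 5 + 1 = 6)
l(f) = √(-11 + f) (l(f) = √(f - 11) = √(-11 + f))
c(s) = 6 + 2*s² (c(s) = (s² + s*s) + 6 = (s² + s²) + 6 = 2*s² + 6 = 6 + 2*s²)
l(-2)*(-119 + c(11)) = √(-11 - 2)*(-119 + (6 + 2*11²)) = √(-13)*(-119 + (6 + 2*121)) = (I*√13)*(-119 + (6 + 242)) = (I*√13)*(-119 + 248) = (I*√13)*129 = 129*I*√13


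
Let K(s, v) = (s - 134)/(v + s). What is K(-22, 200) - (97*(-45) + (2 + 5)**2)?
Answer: 384046/89 ≈ 4315.1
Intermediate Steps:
K(s, v) = (-134 + s)/(s + v)
K(-22, 200) - (97*(-45) + (2 + 5)**2) = (-134 - 22)/(-22 + 200) - (97*(-45) + (2 + 5)**2) = -156/178 - (-4365 + 7**2) = (1/178)*(-156) - (-4365 + 49) = -78/89 - 1*(-4316) = -78/89 + 4316 = 384046/89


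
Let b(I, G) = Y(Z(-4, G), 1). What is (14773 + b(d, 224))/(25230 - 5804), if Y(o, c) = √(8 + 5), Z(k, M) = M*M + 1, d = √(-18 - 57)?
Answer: 1343/1766 + √13/19426 ≈ 0.76066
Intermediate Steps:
d = 5*I*√3 (d = √(-75) = 5*I*√3 ≈ 8.6602*I)
Z(k, M) = 1 + M² (Z(k, M) = M² + 1 = 1 + M²)
Y(o, c) = √13
b(I, G) = √13
(14773 + b(d, 224))/(25230 - 5804) = (14773 + √13)/(25230 - 5804) = (14773 + √13)/19426 = (14773 + √13)*(1/19426) = 1343/1766 + √13/19426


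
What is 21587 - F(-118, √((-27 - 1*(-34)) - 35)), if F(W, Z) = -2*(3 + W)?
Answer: 21357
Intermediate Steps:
F(W, Z) = -6 - 2*W
21587 - F(-118, √((-27 - 1*(-34)) - 35)) = 21587 - (-6 - 2*(-118)) = 21587 - (-6 + 236) = 21587 - 1*230 = 21587 - 230 = 21357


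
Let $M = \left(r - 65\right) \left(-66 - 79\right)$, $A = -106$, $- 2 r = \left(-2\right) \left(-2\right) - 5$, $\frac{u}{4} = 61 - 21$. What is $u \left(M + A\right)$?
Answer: $1479440$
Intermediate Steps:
$u = 160$ ($u = 4 \left(61 - 21\right) = 4 \cdot 40 = 160$)
$r = \frac{1}{2}$ ($r = - \frac{\left(-2\right) \left(-2\right) - 5}{2} = - \frac{4 - 5}{2} = \left(- \frac{1}{2}\right) \left(-1\right) = \frac{1}{2} \approx 0.5$)
$M = \frac{18705}{2}$ ($M = \left(\frac{1}{2} - 65\right) \left(-66 - 79\right) = \left(\frac{1}{2} - 65\right) \left(-145\right) = \left(- \frac{129}{2}\right) \left(-145\right) = \frac{18705}{2} \approx 9352.5$)
$u \left(M + A\right) = 160 \left(\frac{18705}{2} - 106\right) = 160 \cdot \frac{18493}{2} = 1479440$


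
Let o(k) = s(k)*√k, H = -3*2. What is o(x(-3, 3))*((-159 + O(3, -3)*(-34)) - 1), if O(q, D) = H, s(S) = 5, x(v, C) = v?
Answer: 220*I*√3 ≈ 381.05*I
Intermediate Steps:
H = -6
O(q, D) = -6
o(k) = 5*√k
o(x(-3, 3))*((-159 + O(3, -3)*(-34)) - 1) = (5*√(-3))*((-159 - 6*(-34)) - 1) = (5*(I*√3))*((-159 + 204) - 1) = (5*I*√3)*(45 - 1) = (5*I*√3)*44 = 220*I*√3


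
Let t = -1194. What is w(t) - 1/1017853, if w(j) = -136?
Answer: -138428009/1017853 ≈ -136.00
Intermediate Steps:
w(t) - 1/1017853 = -136 - 1/1017853 = -138428009/1017853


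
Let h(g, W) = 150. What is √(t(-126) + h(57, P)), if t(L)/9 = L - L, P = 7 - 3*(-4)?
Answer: 5*√6 ≈ 12.247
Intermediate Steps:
P = 19 (P = 7 + 12 = 19)
t(L) = 0 (t(L) = 9*(L - L) = 9*0 = 0)
√(t(-126) + h(57, P)) = √(0 + 150) = √150 = 5*√6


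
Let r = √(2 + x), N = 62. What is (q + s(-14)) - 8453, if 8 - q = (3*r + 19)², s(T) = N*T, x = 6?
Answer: -9746 - 228*√2 ≈ -10068.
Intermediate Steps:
r = 2*√2 (r = √(2 + 6) = √8 = 2*√2 ≈ 2.8284)
s(T) = 62*T
q = 8 - (19 + 6*√2)² (q = 8 - (3*(2*√2) + 19)² = 8 - (6*√2 + 19)² = 8 - (19 + 6*√2)² ≈ -747.44)
(q + s(-14)) - 8453 = ((-425 - 228*√2) + 62*(-14)) - 8453 = ((-425 - 228*√2) - 868) - 8453 = (-1293 - 228*√2) - 8453 = -9746 - 228*√2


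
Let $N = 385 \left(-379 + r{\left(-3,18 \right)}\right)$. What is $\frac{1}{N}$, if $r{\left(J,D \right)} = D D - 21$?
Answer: $- \frac{1}{29260} \approx -3.4176 \cdot 10^{-5}$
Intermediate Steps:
$r{\left(J,D \right)} = -21 + D^{2}$ ($r{\left(J,D \right)} = D^{2} - 21 = -21 + D^{2}$)
$N = -29260$ ($N = 385 \left(-379 - \left(21 - 18^{2}\right)\right) = 385 \left(-379 + \left(-21 + 324\right)\right) = 385 \left(-379 + 303\right) = 385 \left(-76\right) = -29260$)
$\frac{1}{N} = \frac{1}{-29260} = - \frac{1}{29260}$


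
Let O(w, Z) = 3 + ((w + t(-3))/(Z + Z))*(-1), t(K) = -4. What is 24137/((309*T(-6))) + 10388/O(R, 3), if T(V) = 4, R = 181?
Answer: -460375/1236 ≈ -372.47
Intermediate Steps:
O(w, Z) = 3 - (-4 + w)/(2*Z) (O(w, Z) = 3 + ((w - 4)/(Z + Z))*(-1) = 3 + ((-4 + w)/((2*Z)))*(-1) = 3 + ((-4 + w)*(1/(2*Z)))*(-1) = 3 + ((-4 + w)/(2*Z))*(-1) = 3 - (-4 + w)/(2*Z))
24137/((309*T(-6))) + 10388/O(R, 3) = 24137/((309*4)) + 10388/(((½)*(4 - 1*181 + 6*3)/3)) = 24137/1236 + 10388/(((½)*(⅓)*(4 - 181 + 18))) = 24137*(1/1236) + 10388/(((½)*(⅓)*(-159))) = 24137/1236 + 10388/(-53/2) = 24137/1236 + 10388*(-2/53) = 24137/1236 - 392 = -460375/1236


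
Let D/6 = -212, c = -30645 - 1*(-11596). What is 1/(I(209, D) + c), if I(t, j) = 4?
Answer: -1/19045 ≈ -5.2507e-5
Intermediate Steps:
c = -19049 (c = -30645 + 11596 = -19049)
D = -1272 (D = 6*(-212) = -1272)
1/(I(209, D) + c) = 1/(4 - 19049) = 1/(-19045) = -1/19045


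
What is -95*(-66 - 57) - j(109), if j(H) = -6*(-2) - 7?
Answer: 11680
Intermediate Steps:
j(H) = 5 (j(H) = 12 - 7 = 5)
-95*(-66 - 57) - j(109) = -95*(-66 - 57) - 1*5 = -95*(-123) - 5 = 11685 - 5 = 11680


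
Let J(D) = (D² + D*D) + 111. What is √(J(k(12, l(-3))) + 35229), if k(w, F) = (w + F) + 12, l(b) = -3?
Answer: √36222 ≈ 190.32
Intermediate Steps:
k(w, F) = 12 + F + w (k(w, F) = (F + w) + 12 = 12 + F + w)
J(D) = 111 + 2*D² (J(D) = (D² + D²) + 111 = 2*D² + 111 = 111 + 2*D²)
√(J(k(12, l(-3))) + 35229) = √((111 + 2*(12 - 3 + 12)²) + 35229) = √((111 + 2*21²) + 35229) = √((111 + 2*441) + 35229) = √((111 + 882) + 35229) = √(993 + 35229) = √36222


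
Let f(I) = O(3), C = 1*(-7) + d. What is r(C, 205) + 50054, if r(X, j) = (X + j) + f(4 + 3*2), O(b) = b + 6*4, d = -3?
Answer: 50276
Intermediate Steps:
C = -10 (C = 1*(-7) - 3 = -7 - 3 = -10)
O(b) = 24 + b (O(b) = b + 24 = 24 + b)
f(I) = 27 (f(I) = 24 + 3 = 27)
r(X, j) = 27 + X + j (r(X, j) = (X + j) + 27 = 27 + X + j)
r(C, 205) + 50054 = (27 - 10 + 205) + 50054 = 222 + 50054 = 50276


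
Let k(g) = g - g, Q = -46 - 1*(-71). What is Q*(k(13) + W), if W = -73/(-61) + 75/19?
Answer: 149050/1159 ≈ 128.60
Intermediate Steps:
Q = 25 (Q = -46 + 71 = 25)
W = 5962/1159 (W = -73*(-1/61) + 75*(1/19) = 73/61 + 75/19 = 5962/1159 ≈ 5.1441)
k(g) = 0
Q*(k(13) + W) = 25*(0 + 5962/1159) = 25*(5962/1159) = 149050/1159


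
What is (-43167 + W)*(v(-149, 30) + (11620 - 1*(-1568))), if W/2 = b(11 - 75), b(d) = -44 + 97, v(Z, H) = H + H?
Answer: -570472128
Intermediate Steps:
v(Z, H) = 2*H
b(d) = 53
W = 106 (W = 2*53 = 106)
(-43167 + W)*(v(-149, 30) + (11620 - 1*(-1568))) = (-43167 + 106)*(2*30 + (11620 - 1*(-1568))) = -43061*(60 + (11620 + 1568)) = -43061*(60 + 13188) = -43061*13248 = -570472128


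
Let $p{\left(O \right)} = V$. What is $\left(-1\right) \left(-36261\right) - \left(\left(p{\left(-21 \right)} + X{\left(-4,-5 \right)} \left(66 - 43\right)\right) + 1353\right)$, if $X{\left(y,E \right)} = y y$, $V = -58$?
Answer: $34598$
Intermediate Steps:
$p{\left(O \right)} = -58$
$X{\left(y,E \right)} = y^{2}$
$\left(-1\right) \left(-36261\right) - \left(\left(p{\left(-21 \right)} + X{\left(-4,-5 \right)} \left(66 - 43\right)\right) + 1353\right) = \left(-1\right) \left(-36261\right) - \left(\left(-58 + \left(-4\right)^{2} \left(66 - 43\right)\right) + 1353\right) = 36261 - \left(\left(-58 + 16 \cdot 23\right) + 1353\right) = 36261 - \left(\left(-58 + 368\right) + 1353\right) = 36261 - \left(310 + 1353\right) = 36261 - 1663 = 34598$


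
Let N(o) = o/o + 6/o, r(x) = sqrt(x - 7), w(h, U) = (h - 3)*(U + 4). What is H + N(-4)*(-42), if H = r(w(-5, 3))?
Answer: 21 + 3*I*sqrt(7) ≈ 21.0 + 7.9373*I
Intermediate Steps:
w(h, U) = (-3 + h)*(4 + U)
r(x) = sqrt(-7 + x)
N(o) = 1 + 6/o
H = 3*I*sqrt(7) (H = sqrt(-7 + (-12 - 3*3 + 4*(-5) + 3*(-5))) = sqrt(-7 + (-12 - 9 - 20 - 15)) = sqrt(-7 - 56) = sqrt(-63) = 3*I*sqrt(7) ≈ 7.9373*I)
H + N(-4)*(-42) = 3*I*sqrt(7) + ((6 - 4)/(-4))*(-42) = 3*I*sqrt(7) - 1/4*2*(-42) = 3*I*sqrt(7) - 1/2*(-42) = 3*I*sqrt(7) + 21 = 21 + 3*I*sqrt(7)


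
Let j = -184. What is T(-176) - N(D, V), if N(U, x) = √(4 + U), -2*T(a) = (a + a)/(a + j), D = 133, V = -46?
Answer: -22/45 - √137 ≈ -12.194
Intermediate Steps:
T(a) = -a/(-184 + a) (T(a) = -(a + a)/(2*(a - 184)) = -2*a/(2*(-184 + a)) = -a/(-184 + a))
T(-176) - N(D, V) = -1*(-176)/(-184 - 176) - √(4 + 133) = -1*(-176)/(-360) - √137 = -1*(-176)*(-1/360) - √137 = -22/45 - √137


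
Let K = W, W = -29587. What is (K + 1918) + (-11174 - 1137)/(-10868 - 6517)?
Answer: -481013254/17385 ≈ -27668.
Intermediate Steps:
K = -29587
(K + 1918) + (-11174 - 1137)/(-10868 - 6517) = (-29587 + 1918) + (-11174 - 1137)/(-10868 - 6517) = -27669 - 12311/(-17385) = -27669 - 12311*(-1/17385) = -27669 + 12311/17385 = -481013254/17385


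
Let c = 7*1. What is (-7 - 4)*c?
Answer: -77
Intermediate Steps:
c = 7
(-7 - 4)*c = (-7 - 4)*7 = -11*7 = -77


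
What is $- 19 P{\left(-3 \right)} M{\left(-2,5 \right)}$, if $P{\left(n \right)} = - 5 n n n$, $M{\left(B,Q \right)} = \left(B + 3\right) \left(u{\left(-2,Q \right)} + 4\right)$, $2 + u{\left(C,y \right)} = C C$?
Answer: $-15390$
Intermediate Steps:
$u{\left(C,y \right)} = -2 + C^{2}$ ($u{\left(C,y \right)} = -2 + C C = -2 + C^{2}$)
$M{\left(B,Q \right)} = 18 + 6 B$ ($M{\left(B,Q \right)} = \left(B + 3\right) \left(\left(-2 + \left(-2\right)^{2}\right) + 4\right) = \left(3 + B\right) \left(\left(-2 + 4\right) + 4\right) = \left(3 + B\right) \left(2 + 4\right) = \left(3 + B\right) 6 = 18 + 6 B$)
$P{\left(n \right)} = - 5 n^{3}$ ($P{\left(n \right)} = - 5 n^{2} n = - 5 n^{3}$)
$- 19 P{\left(-3 \right)} M{\left(-2,5 \right)} = - 19 \left(- 5 \left(-3\right)^{3}\right) \left(18 + 6 \left(-2\right)\right) = - 19 \left(\left(-5\right) \left(-27\right)\right) \left(18 - 12\right) = \left(-19\right) 135 \cdot 6 = \left(-2565\right) 6 = -15390$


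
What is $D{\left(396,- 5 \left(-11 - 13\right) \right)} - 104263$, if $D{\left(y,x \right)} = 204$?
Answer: $-104059$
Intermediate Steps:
$D{\left(396,- 5 \left(-11 - 13\right) \right)} - 104263 = 204 - 104263 = -104059$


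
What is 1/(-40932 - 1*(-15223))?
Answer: -1/25709 ≈ -3.8897e-5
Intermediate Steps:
1/(-40932 - 1*(-15223)) = 1/(-40932 + 15223) = 1/(-25709) = -1/25709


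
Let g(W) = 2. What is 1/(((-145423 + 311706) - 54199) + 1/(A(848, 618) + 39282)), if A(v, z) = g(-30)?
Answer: 39284/4403107857 ≈ 8.9219e-6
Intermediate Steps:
A(v, z) = 2
1/(((-145423 + 311706) - 54199) + 1/(A(848, 618) + 39282)) = 1/(((-145423 + 311706) - 54199) + 1/(2 + 39282)) = 1/((166283 - 54199) + 1/39284) = 1/(112084 + 1/39284) = 1/(4403107857/39284) = 39284/4403107857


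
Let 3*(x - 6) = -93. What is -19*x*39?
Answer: 18525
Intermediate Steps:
x = -25 (x = 6 + (⅓)*(-93) = 6 - 31 = -25)
-19*x*39 = -19*(-25)*39 = 475*39 = 18525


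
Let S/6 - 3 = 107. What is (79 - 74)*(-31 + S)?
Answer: 3145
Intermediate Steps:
S = 660 (S = 18 + 6*107 = 18 + 642 = 660)
(79 - 74)*(-31 + S) = (79 - 74)*(-31 + 660) = 5*629 = 3145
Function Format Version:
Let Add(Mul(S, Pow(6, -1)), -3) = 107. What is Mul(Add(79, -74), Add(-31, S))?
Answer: 3145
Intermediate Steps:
S = 660 (S = Add(18, Mul(6, 107)) = Add(18, 642) = 660)
Mul(Add(79, -74), Add(-31, S)) = Mul(Add(79, -74), Add(-31, 660)) = Mul(5, 629) = 3145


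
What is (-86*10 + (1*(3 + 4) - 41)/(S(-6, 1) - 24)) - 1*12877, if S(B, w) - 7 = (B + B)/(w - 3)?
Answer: -151073/11 ≈ -13734.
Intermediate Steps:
S(B, w) = 7 + 2*B/(-3 + w) (S(B, w) = 7 + (B + B)/(w - 3) = 7 + (2*B)/(-3 + w) = 7 + 2*B/(-3 + w))
(-86*10 + (1*(3 + 4) - 41)/(S(-6, 1) - 24)) - 1*12877 = (-86*10 + (1*(3 + 4) - 41)/((-21 + 2*(-6) + 7*1)/(-3 + 1) - 24)) - 1*12877 = (-860 + (1*7 - 41)/((-21 - 12 + 7)/(-2) - 24)) - 12877 = (-860 + (7 - 41)/(-½*(-26) - 24)) - 12877 = (-860 - 34/(13 - 24)) - 12877 = (-860 - 34/(-11)) - 12877 = (-860 - 34*(-1/11)) - 12877 = (-860 + 34/11) - 12877 = -9426/11 - 12877 = -151073/11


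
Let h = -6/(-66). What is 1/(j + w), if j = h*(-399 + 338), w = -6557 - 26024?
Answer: -11/358452 ≈ -3.0687e-5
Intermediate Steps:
h = 1/11 (h = -6*(-1/66) = 1/11 ≈ 0.090909)
w = -32581
j = -61/11 (j = (-399 + 338)/11 = (1/11)*(-61) = -61/11 ≈ -5.5455)
1/(j + w) = 1/(-61/11 - 32581) = 1/(-358452/11) = -11/358452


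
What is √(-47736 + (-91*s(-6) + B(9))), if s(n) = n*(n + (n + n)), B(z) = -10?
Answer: I*√57574 ≈ 239.95*I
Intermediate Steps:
s(n) = 3*n² (s(n) = n*(n + 2*n) = n*(3*n) = 3*n²)
√(-47736 + (-91*s(-6) + B(9))) = √(-47736 + (-273*(-6)² - 10)) = √(-47736 + (-273*36 - 10)) = √(-47736 + (-91*108 - 10)) = √(-47736 + (-9828 - 10)) = √(-47736 - 9838) = √(-57574) = I*√57574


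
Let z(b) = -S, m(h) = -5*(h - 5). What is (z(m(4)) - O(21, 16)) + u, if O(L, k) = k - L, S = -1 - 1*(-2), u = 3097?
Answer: 3101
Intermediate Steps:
m(h) = 25 - 5*h (m(h) = -5*(-5 + h) = 25 - 5*h)
S = 1 (S = -1 + 2 = 1)
z(b) = -1 (z(b) = -1*1 = -1)
(z(m(4)) - O(21, 16)) + u = (-1 - (16 - 1*21)) + 3097 = (-1 - (16 - 21)) + 3097 = (-1 - 1*(-5)) + 3097 = (-1 + 5) + 3097 = 4 + 3097 = 3101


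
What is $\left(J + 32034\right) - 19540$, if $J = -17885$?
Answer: $-5391$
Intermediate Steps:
$\left(J + 32034\right) - 19540 = \left(-17885 + 32034\right) - 19540 = 14149 - 19540 = -5391$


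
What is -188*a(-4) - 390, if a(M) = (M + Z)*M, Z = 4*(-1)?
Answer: -6406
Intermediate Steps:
Z = -4
a(M) = M*(-4 + M) (a(M) = (M - 4)*M = (-4 + M)*M = M*(-4 + M))
-188*a(-4) - 390 = -(-752)*(-4 - 4) - 390 = -(-752)*(-8) - 390 = -188*32 - 390 = -6016 - 390 = -6406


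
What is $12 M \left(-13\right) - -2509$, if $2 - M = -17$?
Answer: $-455$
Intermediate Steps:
$M = 19$ ($M = 2 - -17 = 2 + 17 = 19$)
$12 M \left(-13\right) - -2509 = 12 \cdot 19 \left(-13\right) - -2509 = 228 \left(-13\right) + 2509 = -2964 + 2509 = -455$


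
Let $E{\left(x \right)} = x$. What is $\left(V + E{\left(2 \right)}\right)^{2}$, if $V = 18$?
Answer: $400$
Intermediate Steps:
$\left(V + E{\left(2 \right)}\right)^{2} = \left(18 + 2\right)^{2} = 20^{2} = 400$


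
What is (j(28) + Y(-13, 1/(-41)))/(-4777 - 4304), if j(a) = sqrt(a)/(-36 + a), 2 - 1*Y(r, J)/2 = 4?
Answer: 4/9081 + sqrt(7)/36324 ≈ 0.00051332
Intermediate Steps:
Y(r, J) = -4 (Y(r, J) = 4 - 2*4 = 4 - 8 = -4)
j(a) = sqrt(a)/(-36 + a)
(j(28) + Y(-13, 1/(-41)))/(-4777 - 4304) = (sqrt(28)/(-36 + 28) - 4)/(-4777 - 4304) = ((2*sqrt(7))/(-8) - 4)/(-9081) = ((2*sqrt(7))*(-1/8) - 4)*(-1/9081) = (-sqrt(7)/4 - 4)*(-1/9081) = (-4 - sqrt(7)/4)*(-1/9081) = 4/9081 + sqrt(7)/36324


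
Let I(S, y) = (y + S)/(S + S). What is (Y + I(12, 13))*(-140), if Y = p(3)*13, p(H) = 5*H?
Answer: -164675/6 ≈ -27446.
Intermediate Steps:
I(S, y) = (S + y)/(2*S) (I(S, y) = (S + y)/((2*S)) = (S + y)*(1/(2*S)) = (S + y)/(2*S))
Y = 195 (Y = (5*3)*13 = 15*13 = 195)
(Y + I(12, 13))*(-140) = (195 + (1/2)*(12 + 13)/12)*(-140) = (195 + (1/2)*(1/12)*25)*(-140) = (195 + 25/24)*(-140) = (4705/24)*(-140) = -164675/6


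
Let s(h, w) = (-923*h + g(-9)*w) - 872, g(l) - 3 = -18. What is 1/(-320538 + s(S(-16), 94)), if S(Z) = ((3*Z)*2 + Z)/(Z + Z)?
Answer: -2/652101 ≈ -3.0670e-6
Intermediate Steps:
g(l) = -15 (g(l) = 3 - 18 = -15)
S(Z) = 7/2 (S(Z) = (6*Z + Z)/((2*Z)) = (7*Z)*(1/(2*Z)) = 7/2)
s(h, w) = -872 - 923*h - 15*w (s(h, w) = (-923*h - 15*w) - 872 = -872 - 923*h - 15*w)
1/(-320538 + s(S(-16), 94)) = 1/(-320538 + (-872 - 923*7/2 - 15*94)) = 1/(-320538 + (-872 - 6461/2 - 1410)) = 1/(-320538 - 11025/2) = 1/(-652101/2) = -2/652101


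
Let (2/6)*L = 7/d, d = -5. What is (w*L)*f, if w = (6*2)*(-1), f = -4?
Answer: -1008/5 ≈ -201.60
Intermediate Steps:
L = -21/5 (L = 3*(7/(-5)) = 3*(7*(-⅕)) = 3*(-7/5) = -21/5 ≈ -4.2000)
w = -12 (w = 12*(-1) = -12)
(w*L)*f = -12*(-21/5)*(-4) = (252/5)*(-4) = -1008/5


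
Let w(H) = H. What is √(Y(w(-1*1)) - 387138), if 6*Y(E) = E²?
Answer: I*√13936962/6 ≈ 622.2*I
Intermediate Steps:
Y(E) = E²/6
√(Y(w(-1*1)) - 387138) = √((-1*1)²/6 - 387138) = √((⅙)*(-1)² - 387138) = √((⅙)*1 - 387138) = √(⅙ - 387138) = √(-2322827/6) = I*√13936962/6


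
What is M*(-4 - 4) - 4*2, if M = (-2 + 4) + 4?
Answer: -56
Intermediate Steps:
M = 6 (M = 2 + 4 = 6)
M*(-4 - 4) - 4*2 = 6*(-4 - 4) - 4*2 = 6*(-8) - 8 = -48 - 8 = -56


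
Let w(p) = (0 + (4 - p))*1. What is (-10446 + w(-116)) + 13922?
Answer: 3596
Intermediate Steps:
w(p) = 4 - p (w(p) = (4 - p)*1 = 4 - p)
(-10446 + w(-116)) + 13922 = (-10446 + (4 - 1*(-116))) + 13922 = (-10446 + (4 + 116)) + 13922 = (-10446 + 120) + 13922 = -10326 + 13922 = 3596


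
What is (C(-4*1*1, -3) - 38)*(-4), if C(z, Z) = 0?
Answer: 152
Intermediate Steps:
(C(-4*1*1, -3) - 38)*(-4) = (0 - 38)*(-4) = -38*(-4) = 152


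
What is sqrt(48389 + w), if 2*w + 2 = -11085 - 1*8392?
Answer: sqrt(154598)/2 ≈ 196.59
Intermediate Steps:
w = -19479/2 (w = -1 + (-11085 - 1*8392)/2 = -1 + (-11085 - 8392)/2 = -1 + (1/2)*(-19477) = -1 - 19477/2 = -19479/2 ≈ -9739.5)
sqrt(48389 + w) = sqrt(48389 - 19479/2) = sqrt(77299/2) = sqrt(154598)/2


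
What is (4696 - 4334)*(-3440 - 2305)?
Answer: -2079690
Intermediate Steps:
(4696 - 4334)*(-3440 - 2305) = 362*(-5745) = -2079690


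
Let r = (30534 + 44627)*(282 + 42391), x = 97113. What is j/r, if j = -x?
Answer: -97113/3207345353 ≈ -3.0278e-5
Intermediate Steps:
r = 3207345353 (r = 75161*42673 = 3207345353)
j = -97113 (j = -1*97113 = -97113)
j/r = -97113/3207345353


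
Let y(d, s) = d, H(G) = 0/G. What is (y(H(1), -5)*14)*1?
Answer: 0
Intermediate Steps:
H(G) = 0
(y(H(1), -5)*14)*1 = (0*14)*1 = 0*1 = 0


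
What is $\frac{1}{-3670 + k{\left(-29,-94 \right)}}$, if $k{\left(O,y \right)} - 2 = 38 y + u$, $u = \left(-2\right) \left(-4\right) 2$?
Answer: $- \frac{1}{7224} \approx -0.00013843$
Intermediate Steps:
$u = 16$ ($u = 8 \cdot 2 = 16$)
$k{\left(O,y \right)} = 18 + 38 y$ ($k{\left(O,y \right)} = 2 + \left(38 y + 16\right) = 2 + \left(16 + 38 y\right) = 18 + 38 y$)
$\frac{1}{-3670 + k{\left(-29,-94 \right)}} = \frac{1}{-3670 + \left(18 + 38 \left(-94\right)\right)} = \frac{1}{-3670 + \left(18 - 3572\right)} = \frac{1}{-3670 - 3554} = \frac{1}{-7224} = - \frac{1}{7224}$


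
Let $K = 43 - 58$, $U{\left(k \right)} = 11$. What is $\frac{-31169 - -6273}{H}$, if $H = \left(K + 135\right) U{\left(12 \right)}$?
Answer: $- \frac{3112}{165} \approx -18.861$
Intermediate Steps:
$K = -15$
$H = 1320$ ($H = \left(-15 + 135\right) 11 = 120 \cdot 11 = 1320$)
$\frac{-31169 - -6273}{H} = \frac{-31169 - -6273}{1320} = \left(-31169 + 6273\right) \frac{1}{1320} = \left(-24896\right) \frac{1}{1320} = - \frac{3112}{165}$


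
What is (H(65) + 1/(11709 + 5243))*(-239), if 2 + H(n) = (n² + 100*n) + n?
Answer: -43707884303/16952 ≈ -2.5783e+6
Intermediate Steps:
H(n) = -2 + n² + 101*n (H(n) = -2 + ((n² + 100*n) + n) = -2 + (n² + 101*n) = -2 + n² + 101*n)
(H(65) + 1/(11709 + 5243))*(-239) = ((-2 + 65² + 101*65) + 1/(11709 + 5243))*(-239) = ((-2 + 4225 + 6565) + 1/16952)*(-239) = (10788 + 1/16952)*(-239) = (182878177/16952)*(-239) = -43707884303/16952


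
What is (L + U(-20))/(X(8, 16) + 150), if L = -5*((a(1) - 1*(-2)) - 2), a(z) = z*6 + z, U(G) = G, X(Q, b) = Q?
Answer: -55/158 ≈ -0.34810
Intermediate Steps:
a(z) = 7*z (a(z) = 6*z + z = 7*z)
L = -35 (L = -5*((7*1 - 1*(-2)) - 2) = -5*((7 + 2) - 2) = -5*(9 - 2) = -5*7 = -35)
(L + U(-20))/(X(8, 16) + 150) = (-35 - 20)/(8 + 150) = -55/158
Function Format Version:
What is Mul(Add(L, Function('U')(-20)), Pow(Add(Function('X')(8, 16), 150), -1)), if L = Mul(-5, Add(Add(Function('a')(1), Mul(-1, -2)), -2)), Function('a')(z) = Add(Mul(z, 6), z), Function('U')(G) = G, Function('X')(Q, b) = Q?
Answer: Rational(-55, 158) ≈ -0.34810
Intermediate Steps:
Function('a')(z) = Mul(7, z) (Function('a')(z) = Add(Mul(6, z), z) = Mul(7, z))
L = -35 (L = Mul(-5, Add(Add(Mul(7, 1), Mul(-1, -2)), -2)) = Mul(-5, Add(Add(7, 2), -2)) = Mul(-5, Add(9, -2)) = Mul(-5, 7) = -35)
Mul(Add(L, Function('U')(-20)), Pow(Add(Function('X')(8, 16), 150), -1)) = Mul(Add(-35, -20), Pow(Add(8, 150), -1)) = Mul(-55, Pow(158, -1)) = Mul(-55, Rational(1, 158)) = Rational(-55, 158)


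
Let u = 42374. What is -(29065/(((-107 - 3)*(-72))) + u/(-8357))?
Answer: 18541175/13237488 ≈ 1.4007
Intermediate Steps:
-(29065/(((-107 - 3)*(-72))) + u/(-8357)) = -(29065/(((-107 - 3)*(-72))) + 42374/(-8357)) = -(29065/((-110*(-72))) + 42374*(-1/8357)) = -(29065/7920 - 42374/8357) = -(29065*(1/7920) - 42374/8357) = -(5813/1584 - 42374/8357) = -1*(-18541175/13237488) = 18541175/13237488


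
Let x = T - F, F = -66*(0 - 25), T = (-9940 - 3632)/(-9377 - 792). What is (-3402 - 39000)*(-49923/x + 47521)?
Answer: -5633886199444275/2794213 ≈ -2.0163e+9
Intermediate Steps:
T = 13572/10169 (T = -13572/(-10169) = -13572*(-1/10169) = 13572/10169 ≈ 1.3346)
F = 1650 (F = -66*(-25) = 1650)
x = -16765278/10169 (x = 13572/10169 - 1*1650 = 13572/10169 - 1650 = -16765278/10169 ≈ -1648.7)
(-3402 - 39000)*(-49923/x + 47521) = (-3402 - 39000)*(-49923/(-16765278/10169) + 47521) = -42402*(-49923*(-10169/16765278) + 47521) = -42402*(169222329/5588426 + 47521) = -42402*265736814275/5588426 = -5633886199444275/2794213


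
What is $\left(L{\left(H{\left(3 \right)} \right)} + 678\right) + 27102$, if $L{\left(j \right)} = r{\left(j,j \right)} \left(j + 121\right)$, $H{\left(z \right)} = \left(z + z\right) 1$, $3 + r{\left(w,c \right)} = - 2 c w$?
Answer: $18255$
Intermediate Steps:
$r{\left(w,c \right)} = -3 - 2 c w$ ($r{\left(w,c \right)} = -3 + - 2 c w = -3 - 2 c w$)
$H{\left(z \right)} = 2 z$ ($H{\left(z \right)} = 2 z 1 = 2 z$)
$L{\left(j \right)} = \left(-3 - 2 j^{2}\right) \left(121 + j\right)$ ($L{\left(j \right)} = \left(-3 - 2 j j\right) \left(j + 121\right) = \left(-3 - 2 j^{2}\right) \left(121 + j\right)$)
$\left(L{\left(H{\left(3 \right)} \right)} + 678\right) + 27102 = \left(- \left(3 + 2 \left(2 \cdot 3\right)^{2}\right) \left(121 + 2 \cdot 3\right) + 678\right) + 27102 = \left(- \left(3 + 2 \cdot 6^{2}\right) \left(121 + 6\right) + 678\right) + 27102 = \left(\left(-1\right) \left(3 + 2 \cdot 36\right) 127 + 678\right) + 27102 = \left(\left(-1\right) \left(3 + 72\right) 127 + 678\right) + 27102 = \left(\left(-1\right) 75 \cdot 127 + 678\right) + 27102 = \left(-9525 + 678\right) + 27102 = -8847 + 27102 = 18255$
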